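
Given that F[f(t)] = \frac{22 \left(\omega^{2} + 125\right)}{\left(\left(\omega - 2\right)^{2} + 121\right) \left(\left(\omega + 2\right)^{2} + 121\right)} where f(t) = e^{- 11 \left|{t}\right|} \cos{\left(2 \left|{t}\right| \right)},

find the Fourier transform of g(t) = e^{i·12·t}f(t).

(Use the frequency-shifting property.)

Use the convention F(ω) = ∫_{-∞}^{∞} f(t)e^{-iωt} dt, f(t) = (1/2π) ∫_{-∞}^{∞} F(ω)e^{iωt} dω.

F[g](ω) = \frac{22 \left(\left(\omega - 12\right)^{2} + 125\right)}{\left(\left(\omega - 14\right)^{2} + 121\right) \left(\left(\omega - 10\right)^{2} + 121\right)}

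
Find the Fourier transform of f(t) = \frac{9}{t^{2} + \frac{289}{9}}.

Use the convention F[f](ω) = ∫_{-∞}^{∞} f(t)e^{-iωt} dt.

F(ω) = \frac{27 \pi e^{- \frac{17 \left|{\omega}\right|}{3}}}{17}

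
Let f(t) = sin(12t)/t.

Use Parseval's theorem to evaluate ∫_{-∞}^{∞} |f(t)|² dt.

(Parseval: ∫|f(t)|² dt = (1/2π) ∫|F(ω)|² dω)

∫|f(t)|² dt = 12 \pi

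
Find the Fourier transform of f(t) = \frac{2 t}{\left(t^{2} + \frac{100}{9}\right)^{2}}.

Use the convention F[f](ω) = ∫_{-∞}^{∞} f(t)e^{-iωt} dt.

F(ω) = - \frac{3 i \pi \omega e^{- \frac{10 \left|{\omega}\right|}{3}}}{10}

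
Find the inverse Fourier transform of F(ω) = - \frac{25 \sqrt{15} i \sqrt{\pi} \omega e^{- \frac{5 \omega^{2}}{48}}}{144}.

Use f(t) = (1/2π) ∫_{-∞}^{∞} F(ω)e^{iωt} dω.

f(t) = 5 t e^{- \frac{12 t^{2}}{5}}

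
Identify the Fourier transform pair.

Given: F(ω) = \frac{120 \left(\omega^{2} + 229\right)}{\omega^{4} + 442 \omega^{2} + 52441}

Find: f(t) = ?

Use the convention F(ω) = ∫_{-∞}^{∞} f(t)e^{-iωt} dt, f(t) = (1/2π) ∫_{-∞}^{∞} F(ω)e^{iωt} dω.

f(t) = 4 e^{- 15 \left|{t}\right|} \cos{\left(2 t \right)}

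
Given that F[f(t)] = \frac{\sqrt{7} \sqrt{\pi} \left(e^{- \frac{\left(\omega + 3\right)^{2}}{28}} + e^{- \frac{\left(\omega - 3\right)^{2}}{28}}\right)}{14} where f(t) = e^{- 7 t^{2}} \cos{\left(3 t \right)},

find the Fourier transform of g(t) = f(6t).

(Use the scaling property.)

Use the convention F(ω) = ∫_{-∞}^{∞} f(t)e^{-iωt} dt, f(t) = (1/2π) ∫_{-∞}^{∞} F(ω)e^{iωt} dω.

F[g](ω) = \frac{\sqrt{7} \sqrt{\pi} \left(e^{\frac{\omega}{14}} + 1\right) e^{- \frac{\omega^{2}}{1008} - \frac{\omega}{28} - \frac{9}{28}}}{84}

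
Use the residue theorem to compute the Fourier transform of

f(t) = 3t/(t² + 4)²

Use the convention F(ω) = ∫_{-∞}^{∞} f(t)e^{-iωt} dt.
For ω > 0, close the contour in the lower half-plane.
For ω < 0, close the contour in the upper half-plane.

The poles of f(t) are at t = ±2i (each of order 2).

Let g(z) = f(z)e^{-iωz}; for large |z| the factor e^{-iωz} decays in the lower half-plane when ω > 0 and in the upper half-plane when ω < 0.

Case ω > 0 (lower half-plane, clockwise contour ⇒ F(ω) = -2πi·ΣRes):
  Res_{z = - 2 i} g(z) = \frac{3 \omega e^{- 2 \omega}}{8} (pole of order 2)
  F(ω) = -2πi·ΣRes = - \frac{3 i \pi \omega e^{- 2 \omega}}{4}

Case ω < 0 (upper half-plane, counterclockwise contour ⇒ F(ω) = +2πi·ΣRes):
  Res_{z = 2 i} g(z) = - \frac{3 \omega e^{2 \omega}}{8} (pole of order 2)
  F(ω) = 2πi·ΣRes = - \frac{3 i \pi \omega e^{2 \omega}}{4}

Both cases combine into a single formula in |ω|:

F(ω) = - \frac{3 i \pi \omega e^{- 2 \left|{\omega}\right|}}{4}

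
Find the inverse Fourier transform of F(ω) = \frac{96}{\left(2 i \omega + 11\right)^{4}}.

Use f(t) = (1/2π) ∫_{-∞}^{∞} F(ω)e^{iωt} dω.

f(t) = t^{3} e^{- \frac{11 t}{2}} u\left(t\right)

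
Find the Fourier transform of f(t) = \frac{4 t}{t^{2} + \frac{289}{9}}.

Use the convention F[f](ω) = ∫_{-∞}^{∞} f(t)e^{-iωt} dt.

F(ω) = - 4 i \pi e^{- \frac{17 \left|{\omega}\right|}{3}} \operatorname{sign}{\left(\omega \right)}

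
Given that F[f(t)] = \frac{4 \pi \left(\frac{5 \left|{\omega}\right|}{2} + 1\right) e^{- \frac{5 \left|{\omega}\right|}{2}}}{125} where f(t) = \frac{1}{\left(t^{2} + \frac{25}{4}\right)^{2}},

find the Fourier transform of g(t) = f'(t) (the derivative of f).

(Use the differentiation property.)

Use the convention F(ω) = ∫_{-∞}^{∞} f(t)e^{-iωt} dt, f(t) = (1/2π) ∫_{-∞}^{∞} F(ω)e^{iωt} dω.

F[g](ω) = \frac{2 i \pi \omega \left(5 \left|{\omega}\right| + 2\right) e^{- \frac{5 \left|{\omega}\right|}{2}}}{125}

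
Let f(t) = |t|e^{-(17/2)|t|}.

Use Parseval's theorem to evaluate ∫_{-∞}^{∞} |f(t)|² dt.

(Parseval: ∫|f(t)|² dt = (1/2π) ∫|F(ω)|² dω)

∫|f(t)|² dt = \frac{4}{4913}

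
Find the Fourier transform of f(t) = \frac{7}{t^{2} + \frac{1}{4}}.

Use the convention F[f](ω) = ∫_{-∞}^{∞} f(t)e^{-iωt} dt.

F(ω) = 14 \pi e^{- \frac{\left|{\omega}\right|}{2}}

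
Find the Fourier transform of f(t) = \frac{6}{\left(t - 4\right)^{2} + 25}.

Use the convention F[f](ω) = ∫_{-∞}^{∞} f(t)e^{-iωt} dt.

F(ω) = \frac{6 \pi e^{- 4 i \omega - 5 \left|{\omega}\right|}}{5}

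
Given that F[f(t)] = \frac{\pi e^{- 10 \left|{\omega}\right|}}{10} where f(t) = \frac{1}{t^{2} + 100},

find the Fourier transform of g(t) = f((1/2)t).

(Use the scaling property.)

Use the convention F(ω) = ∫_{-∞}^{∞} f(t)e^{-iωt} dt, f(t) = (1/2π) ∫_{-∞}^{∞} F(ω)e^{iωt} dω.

F[g](ω) = \frac{\pi e^{- 20 \left|{\omega}\right|}}{5}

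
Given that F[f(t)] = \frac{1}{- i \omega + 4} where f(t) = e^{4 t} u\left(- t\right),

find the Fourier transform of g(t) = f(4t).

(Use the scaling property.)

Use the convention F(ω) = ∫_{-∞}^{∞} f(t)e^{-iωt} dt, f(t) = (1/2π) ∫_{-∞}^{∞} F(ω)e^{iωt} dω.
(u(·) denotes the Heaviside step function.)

F[g](ω) = \frac{i}{\omega + 16 i}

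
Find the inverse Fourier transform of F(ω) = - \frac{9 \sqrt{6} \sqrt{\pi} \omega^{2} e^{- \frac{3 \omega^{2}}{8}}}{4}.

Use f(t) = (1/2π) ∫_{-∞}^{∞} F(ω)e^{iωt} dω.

f(t) = 3 \left(\frac{8 t^{2}}{3} - 2\right) e^{- \frac{2 t^{2}}{3}}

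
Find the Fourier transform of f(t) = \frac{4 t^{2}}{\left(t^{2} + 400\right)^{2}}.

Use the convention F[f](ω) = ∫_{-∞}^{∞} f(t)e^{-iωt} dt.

F(ω) = \frac{\pi \left(1 - 20 \left|{\omega}\right|\right) e^{- 20 \left|{\omega}\right|}}{10}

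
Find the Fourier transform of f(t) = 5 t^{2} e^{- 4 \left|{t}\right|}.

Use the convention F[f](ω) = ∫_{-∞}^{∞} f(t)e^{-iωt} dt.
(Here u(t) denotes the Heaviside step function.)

F(ω) = \frac{80 \left(16 - 3 \omega^{2}\right)}{\left(\omega^{2} + 16\right)^{3}}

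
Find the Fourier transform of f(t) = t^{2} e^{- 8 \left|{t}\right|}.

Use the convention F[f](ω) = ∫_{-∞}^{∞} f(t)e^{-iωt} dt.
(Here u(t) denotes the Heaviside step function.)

F(ω) = \frac{32 \left(64 - 3 \omega^{2}\right)}{\left(\omega^{2} + 64\right)^{3}}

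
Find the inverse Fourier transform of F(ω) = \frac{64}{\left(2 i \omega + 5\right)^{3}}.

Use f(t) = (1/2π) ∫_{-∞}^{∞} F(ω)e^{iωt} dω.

f(t) = 4 t^{2} e^{- \frac{5 t}{2}} u\left(t\right)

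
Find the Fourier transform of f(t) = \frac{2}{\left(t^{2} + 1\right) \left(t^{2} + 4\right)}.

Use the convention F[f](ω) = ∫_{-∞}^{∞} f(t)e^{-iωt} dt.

F(ω) = \frac{\pi \left(2 e^{\left|{\omega}\right|} - 1\right) e^{- 2 \left|{\omega}\right|}}{3}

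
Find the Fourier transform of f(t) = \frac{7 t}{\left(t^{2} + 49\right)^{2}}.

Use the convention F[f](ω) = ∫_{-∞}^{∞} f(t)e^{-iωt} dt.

F(ω) = - \frac{i \pi \omega e^{- 7 \left|{\omega}\right|}}{2}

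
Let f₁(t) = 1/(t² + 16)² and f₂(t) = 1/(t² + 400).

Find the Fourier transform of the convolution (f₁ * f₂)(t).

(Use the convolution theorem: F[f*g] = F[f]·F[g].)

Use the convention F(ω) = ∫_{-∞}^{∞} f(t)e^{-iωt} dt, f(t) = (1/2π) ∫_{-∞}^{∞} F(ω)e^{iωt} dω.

F[f₁*f₂](ω) = \frac{\pi^{2} \left(4 \left|{\omega}\right| + 1\right) e^{- 24 \left|{\omega}\right|}}{2560}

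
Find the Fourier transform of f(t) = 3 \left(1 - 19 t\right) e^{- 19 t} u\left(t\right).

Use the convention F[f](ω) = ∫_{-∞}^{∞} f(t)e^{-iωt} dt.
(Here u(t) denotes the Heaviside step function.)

F(ω) = \frac{3 i \omega}{- \omega^{2} + 38 i \omega + 361}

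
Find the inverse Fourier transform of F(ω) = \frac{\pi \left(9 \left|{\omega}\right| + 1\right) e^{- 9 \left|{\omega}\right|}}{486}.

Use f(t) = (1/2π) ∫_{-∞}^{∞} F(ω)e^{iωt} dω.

f(t) = \frac{3}{\left(t^{2} + 81\right)^{2}}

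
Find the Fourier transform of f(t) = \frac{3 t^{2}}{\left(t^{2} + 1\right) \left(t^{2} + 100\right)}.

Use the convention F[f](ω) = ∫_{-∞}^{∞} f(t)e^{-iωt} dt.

F(ω) = \frac{\pi \left(10 - e^{9 \left|{\omega}\right|}\right) e^{- 10 \left|{\omega}\right|}}{33}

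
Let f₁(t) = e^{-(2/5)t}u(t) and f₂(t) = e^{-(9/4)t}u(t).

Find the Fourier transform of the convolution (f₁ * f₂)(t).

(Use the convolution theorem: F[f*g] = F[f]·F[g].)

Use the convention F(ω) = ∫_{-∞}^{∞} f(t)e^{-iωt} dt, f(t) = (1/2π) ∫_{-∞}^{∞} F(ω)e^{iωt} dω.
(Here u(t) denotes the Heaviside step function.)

F[f₁*f₂](ω) = \frac{20}{- 20 \omega^{2} + 53 i \omega + 18}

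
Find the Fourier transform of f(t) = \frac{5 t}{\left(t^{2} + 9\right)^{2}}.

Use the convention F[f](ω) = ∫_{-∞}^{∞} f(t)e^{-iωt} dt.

F(ω) = - \frac{5 i \pi \omega e^{- 3 \left|{\omega}\right|}}{6}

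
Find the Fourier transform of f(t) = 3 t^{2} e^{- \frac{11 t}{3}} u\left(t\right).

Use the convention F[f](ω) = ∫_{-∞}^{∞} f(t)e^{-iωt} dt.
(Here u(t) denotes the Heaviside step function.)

F(ω) = \frac{162}{\left(3 i \omega + 11\right)^{3}}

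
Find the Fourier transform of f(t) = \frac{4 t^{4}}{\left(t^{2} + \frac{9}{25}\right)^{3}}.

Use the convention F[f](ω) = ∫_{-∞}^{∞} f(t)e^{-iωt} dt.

F(ω) = \frac{\pi \left(3 \omega^{2} - 25 \left|{\omega}\right| + 25\right) e^{- \frac{3 \left|{\omega}\right|}{5}}}{10}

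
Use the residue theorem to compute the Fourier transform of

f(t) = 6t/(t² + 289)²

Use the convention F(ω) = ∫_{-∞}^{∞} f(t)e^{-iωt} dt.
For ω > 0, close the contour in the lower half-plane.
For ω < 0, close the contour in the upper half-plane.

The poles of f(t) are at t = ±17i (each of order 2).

Let g(z) = f(z)e^{-iωz}; for large |z| the factor e^{-iωz} decays in the lower half-plane when ω > 0 and in the upper half-plane when ω < 0.

Case ω > 0 (lower half-plane, clockwise contour ⇒ F(ω) = -2πi·ΣRes):
  Res_{z = - 17 i} g(z) = \frac{3 \omega e^{- 17 \omega}}{34} (pole of order 2)
  F(ω) = -2πi·ΣRes = - \frac{3 i \pi \omega e^{- 17 \omega}}{17}

Case ω < 0 (upper half-plane, counterclockwise contour ⇒ F(ω) = +2πi·ΣRes):
  Res_{z = 17 i} g(z) = - \frac{3 \omega e^{17 \omega}}{34} (pole of order 2)
  F(ω) = 2πi·ΣRes = - \frac{3 i \pi \omega e^{17 \omega}}{17}

Both cases combine into a single formula in |ω|:

F(ω) = - \frac{3 i \pi \omega e^{- 17 \left|{\omega}\right|}}{17}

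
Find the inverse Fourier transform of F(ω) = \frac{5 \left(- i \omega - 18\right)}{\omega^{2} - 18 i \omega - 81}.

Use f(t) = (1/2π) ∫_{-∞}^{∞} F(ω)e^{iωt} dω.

f(t) = 5 \left(9 t + 1\right) e^{- 9 t} u\left(t\right)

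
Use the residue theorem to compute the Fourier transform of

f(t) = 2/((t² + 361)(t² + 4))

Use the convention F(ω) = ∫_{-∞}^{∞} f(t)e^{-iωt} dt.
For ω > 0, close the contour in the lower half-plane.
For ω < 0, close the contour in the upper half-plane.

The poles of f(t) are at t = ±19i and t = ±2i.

Let g(z) = f(z)e^{-iωz}; for large |z| the factor e^{-iωz} decays in the lower half-plane when ω > 0 and in the upper half-plane when ω < 0.

Case ω > 0 (lower half-plane, clockwise contour ⇒ F(ω) = -2πi·ΣRes):
  Res_{z = - 19 i} g(z) = - \frac{i e^{- 19 \omega}}{6783}
  Res_{z = - 2 i} g(z) = \frac{i e^{- 2 \omega}}{714}
  F(ω) = -2πi·ΣRes = \frac{\pi \left(19 e^{17 \omega} - 2\right) e^{- 19 \omega}}{6783}

Case ω < 0 (upper half-plane, counterclockwise contour ⇒ F(ω) = +2πi·ΣRes):
  Res_{z = 19 i} g(z) = \frac{i e^{19 \omega}}{6783}
  Res_{z = 2 i} g(z) = - \frac{i e^{2 \omega}}{714}
  F(ω) = 2πi·ΣRes = \frac{\pi \left(19 - 2 e^{17 \omega}\right) e^{2 \omega}}{6783}

Both cases combine into a single formula in |ω|:

F(ω) = \frac{\pi \left(19 e^{17 \left|{\omega}\right|} - 2\right) e^{- 19 \left|{\omega}\right|}}{6783}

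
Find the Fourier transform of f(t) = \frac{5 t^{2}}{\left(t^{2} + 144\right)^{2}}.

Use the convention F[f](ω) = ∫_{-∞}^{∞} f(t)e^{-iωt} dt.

F(ω) = \frac{5 \pi \left(1 - 12 \left|{\omega}\right|\right) e^{- 12 \left|{\omega}\right|}}{24}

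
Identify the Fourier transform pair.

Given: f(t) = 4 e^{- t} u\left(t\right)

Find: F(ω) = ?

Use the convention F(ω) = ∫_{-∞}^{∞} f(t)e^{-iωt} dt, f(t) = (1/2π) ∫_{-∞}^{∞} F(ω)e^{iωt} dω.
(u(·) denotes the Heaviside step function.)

F(ω) = \frac{4}{i \omega + 1}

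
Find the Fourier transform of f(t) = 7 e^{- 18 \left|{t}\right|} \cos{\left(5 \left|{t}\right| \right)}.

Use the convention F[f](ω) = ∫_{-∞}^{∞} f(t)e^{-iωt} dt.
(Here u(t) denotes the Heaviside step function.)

F(ω) = \frac{252 \left(\omega^{2} + 349\right)}{\omega^{4} + 598 \omega^{2} + 121801}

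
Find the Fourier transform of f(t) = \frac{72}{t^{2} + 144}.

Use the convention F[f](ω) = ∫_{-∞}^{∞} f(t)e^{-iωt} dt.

F(ω) = 6 \pi e^{- 12 \left|{\omega}\right|}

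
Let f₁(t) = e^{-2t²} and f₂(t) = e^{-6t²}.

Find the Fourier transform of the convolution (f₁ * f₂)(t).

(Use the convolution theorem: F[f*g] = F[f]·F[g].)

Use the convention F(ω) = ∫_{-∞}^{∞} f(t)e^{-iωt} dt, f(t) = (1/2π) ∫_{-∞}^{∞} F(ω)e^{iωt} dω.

F[f₁*f₂](ω) = \frac{\sqrt{3} \pi e^{- \frac{\omega^{2}}{6}}}{6}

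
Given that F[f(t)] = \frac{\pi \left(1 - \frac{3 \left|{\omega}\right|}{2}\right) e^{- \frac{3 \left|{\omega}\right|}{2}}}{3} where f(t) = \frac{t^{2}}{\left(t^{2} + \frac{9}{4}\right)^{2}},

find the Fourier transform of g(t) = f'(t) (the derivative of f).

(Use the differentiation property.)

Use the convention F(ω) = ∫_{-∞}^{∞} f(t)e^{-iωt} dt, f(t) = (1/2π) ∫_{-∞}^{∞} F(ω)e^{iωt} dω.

F[g](ω) = \frac{i \pi \omega \left(2 - 3 \left|{\omega}\right|\right) e^{- \frac{3 \left|{\omega}\right|}{2}}}{6}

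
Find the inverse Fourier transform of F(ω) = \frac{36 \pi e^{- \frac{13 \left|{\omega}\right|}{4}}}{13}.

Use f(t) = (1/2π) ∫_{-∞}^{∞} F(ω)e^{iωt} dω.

f(t) = \frac{9}{t^{2} + \frac{169}{16}}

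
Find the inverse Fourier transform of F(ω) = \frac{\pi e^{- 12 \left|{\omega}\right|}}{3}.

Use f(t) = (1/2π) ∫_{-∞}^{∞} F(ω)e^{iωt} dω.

f(t) = \frac{4}{t^{2} + 144}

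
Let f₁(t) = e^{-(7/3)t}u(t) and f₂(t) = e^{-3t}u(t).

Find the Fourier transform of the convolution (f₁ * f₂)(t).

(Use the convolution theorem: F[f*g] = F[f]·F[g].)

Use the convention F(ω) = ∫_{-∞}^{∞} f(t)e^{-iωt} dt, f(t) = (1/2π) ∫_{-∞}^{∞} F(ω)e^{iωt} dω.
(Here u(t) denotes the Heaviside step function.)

F[f₁*f₂](ω) = \frac{3}{\left(i \omega + 3\right) \left(3 i \omega + 7\right)}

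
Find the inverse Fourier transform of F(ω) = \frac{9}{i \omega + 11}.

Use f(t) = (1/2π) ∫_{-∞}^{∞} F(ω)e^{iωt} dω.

f(t) = 9 e^{- 11 t} u\left(t\right)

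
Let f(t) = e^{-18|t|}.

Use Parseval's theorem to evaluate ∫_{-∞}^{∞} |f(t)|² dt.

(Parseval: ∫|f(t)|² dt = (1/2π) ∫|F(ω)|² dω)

∫|f(t)|² dt = \frac{1}{18}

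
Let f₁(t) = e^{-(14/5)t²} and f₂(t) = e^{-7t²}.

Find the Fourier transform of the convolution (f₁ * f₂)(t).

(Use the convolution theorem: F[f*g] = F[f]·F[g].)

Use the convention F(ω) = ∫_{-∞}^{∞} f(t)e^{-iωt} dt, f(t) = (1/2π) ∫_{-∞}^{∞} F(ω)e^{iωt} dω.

F[f₁*f₂](ω) = \frac{\sqrt{10} \pi e^{- \frac{\omega^{2}}{8}}}{14}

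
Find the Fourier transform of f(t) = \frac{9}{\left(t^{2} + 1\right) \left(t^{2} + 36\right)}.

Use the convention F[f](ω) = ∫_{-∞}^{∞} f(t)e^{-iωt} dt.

F(ω) = \frac{3 \pi \left(6 e^{5 \left|{\omega}\right|} - 1\right) e^{- 6 \left|{\omega}\right|}}{70}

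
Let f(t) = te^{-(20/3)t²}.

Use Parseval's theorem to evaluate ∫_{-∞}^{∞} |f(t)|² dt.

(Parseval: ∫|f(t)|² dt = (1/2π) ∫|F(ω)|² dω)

∫|f(t)|² dt = \frac{3 \sqrt{30} \sqrt{\pi}}{1600}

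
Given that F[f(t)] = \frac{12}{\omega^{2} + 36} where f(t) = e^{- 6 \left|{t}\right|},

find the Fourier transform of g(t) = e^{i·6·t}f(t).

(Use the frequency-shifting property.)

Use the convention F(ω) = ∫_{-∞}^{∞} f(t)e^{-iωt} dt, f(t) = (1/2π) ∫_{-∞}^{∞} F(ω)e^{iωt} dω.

F[g](ω) = \frac{12}{\left(\omega - 6\right)^{2} + 36}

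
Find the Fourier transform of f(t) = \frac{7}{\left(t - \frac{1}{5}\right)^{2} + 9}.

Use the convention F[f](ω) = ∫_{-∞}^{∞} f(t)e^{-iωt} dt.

F(ω) = \frac{7 \pi e^{- \frac{i \omega}{5} - 3 \left|{\omega}\right|}}{3}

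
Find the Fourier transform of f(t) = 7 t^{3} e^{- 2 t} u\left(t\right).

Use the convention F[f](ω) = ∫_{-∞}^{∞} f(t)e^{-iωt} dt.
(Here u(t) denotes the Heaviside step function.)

F(ω) = \frac{42}{\left(i \omega + 2\right)^{4}}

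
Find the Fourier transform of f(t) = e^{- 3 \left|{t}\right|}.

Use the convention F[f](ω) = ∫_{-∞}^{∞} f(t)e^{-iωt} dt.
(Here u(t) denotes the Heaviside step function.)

F(ω) = \frac{6}{\omega^{2} + 9}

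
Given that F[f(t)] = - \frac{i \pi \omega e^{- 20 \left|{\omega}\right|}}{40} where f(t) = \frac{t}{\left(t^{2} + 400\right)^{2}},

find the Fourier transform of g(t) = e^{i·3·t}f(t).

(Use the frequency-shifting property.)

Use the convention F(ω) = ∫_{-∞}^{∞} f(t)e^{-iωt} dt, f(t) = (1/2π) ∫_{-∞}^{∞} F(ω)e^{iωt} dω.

F[g](ω) = \frac{i \pi \left(3 - \omega\right) e^{- 20 \left|{\omega - 3}\right|}}{40}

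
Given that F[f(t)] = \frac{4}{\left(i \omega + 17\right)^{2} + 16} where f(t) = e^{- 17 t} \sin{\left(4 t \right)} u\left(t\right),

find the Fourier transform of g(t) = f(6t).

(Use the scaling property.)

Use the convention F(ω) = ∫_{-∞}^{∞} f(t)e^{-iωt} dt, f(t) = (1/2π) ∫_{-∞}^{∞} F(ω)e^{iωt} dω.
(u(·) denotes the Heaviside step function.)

F[g](ω) = \frac{24}{\left(i \omega + 102\right)^{2} + 576}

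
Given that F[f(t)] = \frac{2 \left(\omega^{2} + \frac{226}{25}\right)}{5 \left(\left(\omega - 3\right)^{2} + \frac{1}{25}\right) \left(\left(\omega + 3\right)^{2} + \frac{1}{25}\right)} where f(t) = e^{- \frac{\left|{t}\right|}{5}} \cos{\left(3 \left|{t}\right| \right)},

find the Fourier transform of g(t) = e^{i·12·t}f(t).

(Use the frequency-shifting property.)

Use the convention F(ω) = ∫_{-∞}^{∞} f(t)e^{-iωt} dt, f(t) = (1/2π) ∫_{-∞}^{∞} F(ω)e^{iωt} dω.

F[g](ω) = \frac{10 \left(25 \left(\omega - 12\right)^{2} + 226\right)}{\left(25 \left(\omega - 15\right)^{2} + 1\right) \left(25 \left(\omega - 9\right)^{2} + 1\right)}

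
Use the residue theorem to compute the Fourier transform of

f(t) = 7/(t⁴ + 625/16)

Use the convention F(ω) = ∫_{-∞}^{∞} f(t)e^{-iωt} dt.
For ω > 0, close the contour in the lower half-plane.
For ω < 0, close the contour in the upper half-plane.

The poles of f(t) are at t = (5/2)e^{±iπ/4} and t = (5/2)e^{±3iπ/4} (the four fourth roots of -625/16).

Let g(z) = f(z)e^{-iωz}; for large |z| the factor e^{-iωz} decays in the lower half-plane when ω > 0 and in the upper half-plane when ω < 0.

Case ω > 0 (lower half-plane, clockwise contour ⇒ F(ω) = -2πi·ΣRes):
  Res_{z = - \frac{5 \sqrt{2}}{4} - \frac{5 \sqrt{2} i}{4}} g(z) = \frac{7 \sqrt{2} \left(1 + i\right) e^{\frac{5 \sqrt{2} \omega \left(-1 + i\right)}{4}}}{125}
  Res_{z = \frac{5 \sqrt{2}}{4} - \frac{5 \sqrt{2} i}{4}} g(z) = \frac{7 \sqrt{2} \left(-1 + i\right) e^{- \frac{5 \sqrt{2} \omega \left(1 + i\right)}{4}}}{125}
  F(ω) = -2πi·ΣRes = \frac{14 \sqrt{2} \pi \left(\left(1 - i\right) e^{\frac{5 \sqrt{2} i \omega}{2}} + 1 + i\right) e^{- \frac{5 \sqrt{2} \omega \left(1 + i\right)}{4}}}{125} = \frac{56 \pi e^{- \frac{5 \sqrt{2} \omega}{4}} \sin{\left(\frac{5 \sqrt{2} \omega}{4} + \frac{\pi}{4} \right)}}{125}

Case ω < 0 (upper half-plane, counterclockwise contour ⇒ F(ω) = +2πi·ΣRes):
  Res_{z = \frac{5 \sqrt{2}}{4} + \frac{5 \sqrt{2} i}{4}} g(z) = - \frac{7 \sqrt{2} \left(1 + i\right) e^{\frac{5 \sqrt{2} \omega \left(1 - i\right)}{4}}}{125}
  Res_{z = - \frac{5 \sqrt{2}}{4} + \frac{5 \sqrt{2} i}{4}} g(z) = \frac{7 \sqrt{2} \left(1 - i\right) e^{\frac{5 \sqrt{2} \omega \left(1 + i\right)}{4}}}{125}
  F(ω) = 2πi·ΣRes = - \frac{14 \sqrt{2} i \pi \left(\left(1 + i\right) e^{\frac{5 \sqrt{2} \omega \left(1 - i\right)}{4}} - \left(1 - i\right) e^{\frac{5 \sqrt{2} \omega \left(1 + i\right)}{4}}\right)}{125} = \frac{56 \pi e^{\frac{5 \sqrt{2} \omega}{4}} \cos{\left(\frac{5 \sqrt{2} \omega}{4} + \frac{\pi}{4} \right)}}{125}

Both cases combine into a single formula in |ω|:

F(ω) = \frac{56 \pi e^{- \frac{5 \sqrt{2} \left|{\omega}\right|}{4}} \sin{\left(\frac{5 \sqrt{2} \left|{\omega}\right|}{4} + \frac{\pi}{4} \right)}}{125}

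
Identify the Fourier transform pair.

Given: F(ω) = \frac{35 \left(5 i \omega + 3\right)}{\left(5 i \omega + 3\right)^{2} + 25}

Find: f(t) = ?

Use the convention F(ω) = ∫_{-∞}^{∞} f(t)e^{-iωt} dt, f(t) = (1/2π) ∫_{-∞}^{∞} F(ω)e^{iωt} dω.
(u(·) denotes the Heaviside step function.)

f(t) = 7 e^{- \frac{3 t}{5}} \cos{\left(t \right)} u\left(t\right)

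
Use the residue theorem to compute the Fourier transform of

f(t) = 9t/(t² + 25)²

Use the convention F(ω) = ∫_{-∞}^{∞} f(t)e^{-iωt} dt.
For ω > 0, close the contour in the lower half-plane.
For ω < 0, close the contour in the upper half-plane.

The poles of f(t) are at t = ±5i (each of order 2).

Let g(z) = f(z)e^{-iωz}; for large |z| the factor e^{-iωz} decays in the lower half-plane when ω > 0 and in the upper half-plane when ω < 0.

Case ω > 0 (lower half-plane, clockwise contour ⇒ F(ω) = -2πi·ΣRes):
  Res_{z = - 5 i} g(z) = \frac{9 \omega e^{- 5 \omega}}{20} (pole of order 2)
  F(ω) = -2πi·ΣRes = - \frac{9 i \pi \omega e^{- 5 \omega}}{10}

Case ω < 0 (upper half-plane, counterclockwise contour ⇒ F(ω) = +2πi·ΣRes):
  Res_{z = 5 i} g(z) = - \frac{9 \omega e^{5 \omega}}{20} (pole of order 2)
  F(ω) = 2πi·ΣRes = - \frac{9 i \pi \omega e^{5 \omega}}{10}

Both cases combine into a single formula in |ω|:

F(ω) = - \frac{9 i \pi \omega e^{- 5 \left|{\omega}\right|}}{10}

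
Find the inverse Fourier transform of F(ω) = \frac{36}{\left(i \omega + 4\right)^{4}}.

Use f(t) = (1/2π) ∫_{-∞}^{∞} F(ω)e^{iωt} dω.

f(t) = 6 t^{3} e^{- 4 t} u\left(t\right)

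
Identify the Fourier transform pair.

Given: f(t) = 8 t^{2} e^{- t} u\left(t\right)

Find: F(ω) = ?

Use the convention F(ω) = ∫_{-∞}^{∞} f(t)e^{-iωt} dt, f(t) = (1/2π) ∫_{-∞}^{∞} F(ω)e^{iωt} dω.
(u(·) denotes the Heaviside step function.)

F(ω) = \frac{16}{\left(i \omega + 1\right)^{3}}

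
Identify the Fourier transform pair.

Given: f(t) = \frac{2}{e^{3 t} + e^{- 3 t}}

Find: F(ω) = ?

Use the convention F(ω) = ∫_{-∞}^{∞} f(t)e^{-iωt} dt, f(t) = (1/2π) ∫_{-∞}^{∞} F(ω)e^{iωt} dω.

F(ω) = \frac{\pi}{3 \cosh{\left(\frac{\pi \omega}{6} \right)}}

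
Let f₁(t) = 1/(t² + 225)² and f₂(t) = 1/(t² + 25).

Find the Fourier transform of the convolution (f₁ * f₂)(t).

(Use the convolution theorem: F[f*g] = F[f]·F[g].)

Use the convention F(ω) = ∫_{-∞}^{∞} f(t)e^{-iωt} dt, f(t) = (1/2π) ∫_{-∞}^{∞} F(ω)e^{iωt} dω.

F[f₁*f₂](ω) = \frac{\pi^{2} \left(15 \left|{\omega}\right| + 1\right) e^{- 20 \left|{\omega}\right|}}{33750}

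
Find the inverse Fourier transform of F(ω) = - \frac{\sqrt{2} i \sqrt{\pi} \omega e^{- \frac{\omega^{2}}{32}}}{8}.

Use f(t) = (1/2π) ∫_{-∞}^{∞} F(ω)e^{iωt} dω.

f(t) = 8 t e^{- 8 t^{2}}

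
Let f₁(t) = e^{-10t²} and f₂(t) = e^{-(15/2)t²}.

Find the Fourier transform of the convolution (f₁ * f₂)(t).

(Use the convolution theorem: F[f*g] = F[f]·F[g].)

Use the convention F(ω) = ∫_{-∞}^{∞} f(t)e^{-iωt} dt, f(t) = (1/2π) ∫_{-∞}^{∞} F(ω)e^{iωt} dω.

F[f₁*f₂](ω) = \frac{\sqrt{3} \pi e^{- \frac{7 \omega^{2}}{120}}}{15}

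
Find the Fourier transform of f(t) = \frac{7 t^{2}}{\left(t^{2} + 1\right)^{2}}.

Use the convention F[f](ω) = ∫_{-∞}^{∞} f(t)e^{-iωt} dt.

F(ω) = \frac{7 \pi \left(1 - \left|{\omega}\right|\right) e^{- \left|{\omega}\right|}}{2}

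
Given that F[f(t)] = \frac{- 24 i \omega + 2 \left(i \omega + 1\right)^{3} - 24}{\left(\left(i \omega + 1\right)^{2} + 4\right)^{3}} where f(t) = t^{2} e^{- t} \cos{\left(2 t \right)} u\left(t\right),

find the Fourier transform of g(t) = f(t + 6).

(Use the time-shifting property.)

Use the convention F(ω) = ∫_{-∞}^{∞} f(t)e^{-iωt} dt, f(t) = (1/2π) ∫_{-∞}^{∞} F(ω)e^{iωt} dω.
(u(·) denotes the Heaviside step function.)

F[g](ω) = \frac{2 \left(- 12 i \omega + \left(i \omega + 1\right)^{3} - 12\right) e^{6 i \omega}}{\left(\left(i \omega + 1\right)^{2} + 4\right)^{3}}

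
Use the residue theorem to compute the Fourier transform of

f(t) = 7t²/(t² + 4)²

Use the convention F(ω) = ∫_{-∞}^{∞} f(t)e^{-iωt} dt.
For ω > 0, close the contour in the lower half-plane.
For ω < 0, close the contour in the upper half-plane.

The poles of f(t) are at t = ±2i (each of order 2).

Let g(z) = f(z)e^{-iωz}; for large |z| the factor e^{-iωz} decays in the lower half-plane when ω > 0 and in the upper half-plane when ω < 0.

Case ω > 0 (lower half-plane, clockwise contour ⇒ F(ω) = -2πi·ΣRes):
  Res_{z = - 2 i} g(z) = \frac{7 i \left(1 - 2 \omega\right) e^{- 2 \omega}}{8} (pole of order 2)
  F(ω) = -2πi·ΣRes = \frac{7 \pi \left(1 - 2 \omega\right) e^{- 2 \omega}}{4}

Case ω < 0 (upper half-plane, counterclockwise contour ⇒ F(ω) = +2πi·ΣRes):
  Res_{z = 2 i} g(z) = \frac{7 i \left(- 2 \omega - 1\right) e^{2 \omega}}{8} (pole of order 2)
  F(ω) = 2πi·ΣRes = \frac{7 \pi \left(2 \omega + 1\right) e^{2 \omega}}{4}

Both cases combine into a single formula in |ω|:

F(ω) = \frac{7 \pi \left(1 - 2 \left|{\omega}\right|\right) e^{- 2 \left|{\omega}\right|}}{4}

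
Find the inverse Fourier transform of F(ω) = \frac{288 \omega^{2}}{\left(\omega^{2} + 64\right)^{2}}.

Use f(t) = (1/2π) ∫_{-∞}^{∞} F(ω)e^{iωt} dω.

f(t) = 9 \left(1 - 8 \left|{t}\right|\right) e^{- 8 \left|{t}\right|}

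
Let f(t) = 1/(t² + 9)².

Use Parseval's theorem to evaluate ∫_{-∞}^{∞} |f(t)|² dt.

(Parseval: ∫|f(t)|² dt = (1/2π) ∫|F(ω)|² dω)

∫|f(t)|² dt = \frac{5 \pi}{34992}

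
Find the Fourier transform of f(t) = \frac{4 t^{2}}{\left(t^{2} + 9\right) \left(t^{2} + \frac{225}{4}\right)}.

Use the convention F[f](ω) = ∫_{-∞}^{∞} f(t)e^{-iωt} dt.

F(ω) = - \frac{16 \pi e^{- 3 \left|{\omega}\right|}}{63} + \frac{40 \pi e^{- \frac{15 \left|{\omega}\right|}{2}}}{63}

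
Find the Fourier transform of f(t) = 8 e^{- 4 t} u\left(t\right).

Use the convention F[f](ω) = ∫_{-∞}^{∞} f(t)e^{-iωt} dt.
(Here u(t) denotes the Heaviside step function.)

F(ω) = \frac{8}{i \omega + 4}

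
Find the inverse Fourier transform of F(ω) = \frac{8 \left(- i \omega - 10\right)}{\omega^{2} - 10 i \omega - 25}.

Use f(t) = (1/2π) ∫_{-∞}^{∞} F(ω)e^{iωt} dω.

f(t) = 8 \left(5 t + 1\right) e^{- 5 t} u\left(t\right)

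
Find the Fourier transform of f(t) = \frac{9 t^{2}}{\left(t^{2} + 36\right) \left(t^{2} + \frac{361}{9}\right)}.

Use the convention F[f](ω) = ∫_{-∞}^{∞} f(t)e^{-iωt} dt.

F(ω) = - \frac{486 \pi e^{- 6 \left|{\omega}\right|}}{37} + \frac{513 \pi e^{- \frac{19 \left|{\omega}\right|}{3}}}{37}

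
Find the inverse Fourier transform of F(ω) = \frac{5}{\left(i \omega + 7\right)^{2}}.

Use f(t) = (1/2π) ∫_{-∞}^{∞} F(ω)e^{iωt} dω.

f(t) = 5 t e^{- 7 t} u\left(t\right)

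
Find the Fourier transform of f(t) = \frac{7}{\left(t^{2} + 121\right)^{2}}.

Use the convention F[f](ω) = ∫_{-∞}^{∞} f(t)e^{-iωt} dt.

F(ω) = \frac{7 \pi \left(11 \left|{\omega}\right| + 1\right) e^{- 11 \left|{\omega}\right|}}{2662}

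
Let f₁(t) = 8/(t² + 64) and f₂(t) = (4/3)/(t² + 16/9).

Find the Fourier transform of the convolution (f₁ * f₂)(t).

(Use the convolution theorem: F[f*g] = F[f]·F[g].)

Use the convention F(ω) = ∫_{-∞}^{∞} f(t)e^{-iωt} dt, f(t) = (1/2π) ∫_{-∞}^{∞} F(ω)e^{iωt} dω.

F[f₁*f₂](ω) = \pi^{2} e^{- \frac{28 \left|{\omega}\right|}{3}}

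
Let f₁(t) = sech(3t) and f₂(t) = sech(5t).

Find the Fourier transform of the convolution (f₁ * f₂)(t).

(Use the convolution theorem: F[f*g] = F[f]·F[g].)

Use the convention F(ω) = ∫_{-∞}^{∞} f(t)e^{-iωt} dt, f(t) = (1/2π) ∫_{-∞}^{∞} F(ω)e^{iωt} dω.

F[f₁*f₂](ω) = \frac{\pi^{2}}{15 \cosh{\left(\frac{\pi \omega}{10} \right)} \cosh{\left(\frac{\pi \omega}{6} \right)}}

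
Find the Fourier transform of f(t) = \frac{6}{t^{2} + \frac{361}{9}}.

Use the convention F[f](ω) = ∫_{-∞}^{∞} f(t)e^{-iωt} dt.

F(ω) = \frac{18 \pi e^{- \frac{19 \left|{\omega}\right|}{3}}}{19}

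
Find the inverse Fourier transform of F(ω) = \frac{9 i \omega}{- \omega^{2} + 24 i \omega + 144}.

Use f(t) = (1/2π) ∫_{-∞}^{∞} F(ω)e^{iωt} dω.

f(t) = 9 \left(1 - 12 t\right) e^{- 12 t} u\left(t\right)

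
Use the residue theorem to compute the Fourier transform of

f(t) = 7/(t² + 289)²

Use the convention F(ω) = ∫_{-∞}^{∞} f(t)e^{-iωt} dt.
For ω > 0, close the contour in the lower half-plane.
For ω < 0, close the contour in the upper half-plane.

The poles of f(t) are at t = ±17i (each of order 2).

Let g(z) = f(z)e^{-iωz}; for large |z| the factor e^{-iωz} decays in the lower half-plane when ω > 0 and in the upper half-plane when ω < 0.

Case ω > 0 (lower half-plane, clockwise contour ⇒ F(ω) = -2πi·ΣRes):
  Res_{z = - 17 i} g(z) = \frac{7 i \left(17 \omega + 1\right) e^{- 17 \omega}}{19652} (pole of order 2)
  F(ω) = -2πi·ΣRes = \frac{7 \pi \left(17 \omega + 1\right) e^{- 17 \omega}}{9826}

Case ω < 0 (upper half-plane, counterclockwise contour ⇒ F(ω) = +2πi·ΣRes):
  Res_{z = 17 i} g(z) = \frac{7 i \left(17 \omega - 1\right) e^{17 \omega}}{19652} (pole of order 2)
  F(ω) = 2πi·ΣRes = \frac{7 \pi \left(1 - 17 \omega\right) e^{17 \omega}}{9826}

Both cases combine into a single formula in |ω|:

F(ω) = \frac{7 \pi \left(17 \left|{\omega}\right| + 1\right) e^{- 17 \left|{\omega}\right|}}{9826}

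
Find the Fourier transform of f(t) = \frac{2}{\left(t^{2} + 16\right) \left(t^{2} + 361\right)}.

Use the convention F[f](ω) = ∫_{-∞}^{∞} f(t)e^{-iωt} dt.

F(ω) = \frac{\pi \left(19 e^{15 \left|{\omega}\right|} - 4\right) e^{- 19 \left|{\omega}\right|}}{13110}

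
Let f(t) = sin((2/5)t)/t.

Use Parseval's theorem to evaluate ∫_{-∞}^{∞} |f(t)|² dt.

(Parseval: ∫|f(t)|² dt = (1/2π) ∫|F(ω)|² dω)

∫|f(t)|² dt = \frac{2 \pi}{5}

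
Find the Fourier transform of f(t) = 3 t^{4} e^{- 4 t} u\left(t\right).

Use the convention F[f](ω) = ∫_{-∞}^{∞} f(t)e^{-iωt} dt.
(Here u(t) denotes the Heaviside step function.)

F(ω) = \frac{72}{\left(i \omega + 4\right)^{5}}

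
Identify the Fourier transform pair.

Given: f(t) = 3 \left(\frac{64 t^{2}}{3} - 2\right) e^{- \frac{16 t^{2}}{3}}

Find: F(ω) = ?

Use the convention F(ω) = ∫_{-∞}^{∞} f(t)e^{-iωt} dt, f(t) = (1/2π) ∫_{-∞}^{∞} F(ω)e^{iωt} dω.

F(ω) = - \frac{9 \sqrt{3} \sqrt{\pi} \omega^{2} e^{- \frac{3 \omega^{2}}{64}}}{64}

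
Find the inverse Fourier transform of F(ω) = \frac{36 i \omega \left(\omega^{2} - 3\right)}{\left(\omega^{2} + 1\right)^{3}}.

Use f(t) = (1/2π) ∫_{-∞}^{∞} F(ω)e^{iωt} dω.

f(t) = 9 t e^{- \left|{t}\right|} \left|{t}\right|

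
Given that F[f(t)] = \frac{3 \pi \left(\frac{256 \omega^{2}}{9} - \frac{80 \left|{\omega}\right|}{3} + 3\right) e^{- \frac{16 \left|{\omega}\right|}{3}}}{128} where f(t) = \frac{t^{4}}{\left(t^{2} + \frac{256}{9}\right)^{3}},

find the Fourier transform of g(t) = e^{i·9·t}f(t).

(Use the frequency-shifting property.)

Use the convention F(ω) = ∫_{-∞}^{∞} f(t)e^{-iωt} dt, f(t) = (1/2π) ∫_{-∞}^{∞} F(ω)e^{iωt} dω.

F[g](ω) = \frac{\pi \left(256 \left(\omega - 9\right)^{2} - 240 \left|{\omega - 9}\right| + 27\right) e^{- \frac{16 \left|{\omega - 9}\right|}{3}}}{384}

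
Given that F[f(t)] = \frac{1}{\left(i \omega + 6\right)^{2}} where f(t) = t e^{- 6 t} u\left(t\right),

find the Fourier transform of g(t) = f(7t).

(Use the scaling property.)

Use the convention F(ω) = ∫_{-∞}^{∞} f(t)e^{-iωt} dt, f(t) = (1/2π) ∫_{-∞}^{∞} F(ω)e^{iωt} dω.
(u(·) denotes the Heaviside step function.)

F[g](ω) = \frac{7}{\left(i \omega + 42\right)^{2}}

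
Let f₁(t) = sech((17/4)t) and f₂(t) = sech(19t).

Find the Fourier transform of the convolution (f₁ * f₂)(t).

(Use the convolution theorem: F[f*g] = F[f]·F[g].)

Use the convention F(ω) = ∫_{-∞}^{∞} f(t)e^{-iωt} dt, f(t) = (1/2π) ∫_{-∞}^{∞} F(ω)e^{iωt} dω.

F[f₁*f₂](ω) = \frac{4 \pi^{2}}{323 \cosh{\left(\frac{\pi \omega}{38} \right)} \cosh{\left(\frac{2 \pi \omega}{17} \right)}}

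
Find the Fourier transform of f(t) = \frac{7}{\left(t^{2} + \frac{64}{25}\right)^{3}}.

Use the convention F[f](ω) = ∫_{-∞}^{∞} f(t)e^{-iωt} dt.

F(ω) = \frac{875 \pi \left(64 \omega^{2} + 120 \left|{\omega}\right| + 75\right) e^{- \frac{8 \left|{\omega}\right|}{5}}}{262144}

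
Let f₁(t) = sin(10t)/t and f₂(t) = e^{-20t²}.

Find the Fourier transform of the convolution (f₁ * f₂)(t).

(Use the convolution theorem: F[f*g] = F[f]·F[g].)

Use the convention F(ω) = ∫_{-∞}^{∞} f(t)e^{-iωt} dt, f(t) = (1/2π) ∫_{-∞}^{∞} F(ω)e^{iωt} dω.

F[f₁*f₂](ω) = \begin{cases} \frac{\sqrt{5} \pi^{\frac{3}{2}} e^{- \frac{\omega^{2}}{80}}}{10} & \text{for}\: \omega > -10 \wedge \omega < 10 \\0 & \text{otherwise} \end{cases}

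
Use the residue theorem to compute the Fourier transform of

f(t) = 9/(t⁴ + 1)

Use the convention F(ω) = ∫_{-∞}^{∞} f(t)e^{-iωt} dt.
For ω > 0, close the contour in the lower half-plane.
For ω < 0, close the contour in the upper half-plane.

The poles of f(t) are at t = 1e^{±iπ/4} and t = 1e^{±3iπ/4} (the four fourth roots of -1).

Let g(z) = f(z)e^{-iωz}; for large |z| the factor e^{-iωz} decays in the lower half-plane when ω > 0 and in the upper half-plane when ω < 0.

Case ω > 0 (lower half-plane, clockwise contour ⇒ F(ω) = -2πi·ΣRes):
  Res_{z = - \frac{\sqrt{2}}{2} - \frac{\sqrt{2} i}{2}} g(z) = \frac{9 \sqrt{2} i \left(1 - i\right) e^{\frac{\sqrt{2} \omega \left(-1 + i\right)}{2}}}{8}
  Res_{z = \frac{\sqrt{2}}{2} - \frac{\sqrt{2} i}{2}} g(z) = \frac{9 \sqrt{2} i \left(1 + i\right) e^{- \frac{\sqrt{2} \omega \left(1 + i\right)}{2}}}{8}
  F(ω) = -2πi·ΣRes = \frac{9 \sqrt{2} \pi \left(1 - i\right) \left(e^{\sqrt{2} i \omega} + i\right) e^{- \frac{\sqrt{2} \omega \left(1 + i\right)}{2}}}{4} = 9 \pi e^{- \frac{\sqrt{2} \omega}{2}} \sin{\left(\frac{\sqrt{2} \omega}{2} + \frac{\pi}{4} \right)}

Case ω < 0 (upper half-plane, counterclockwise contour ⇒ F(ω) = +2πi·ΣRes):
  Res_{z = \frac{\sqrt{2}}{2} + \frac{\sqrt{2} i}{2}} g(z) = \frac{9 \sqrt{2} i \left(-1 + i\right) e^{\frac{\sqrt{2} \omega \left(1 - i\right)}{2}}}{8}
  Res_{z = - \frac{\sqrt{2}}{2} + \frac{\sqrt{2} i}{2}} g(z) = \frac{9 \sqrt{2} \left(1 - i\right) e^{\frac{\sqrt{2} \omega \left(1 + i\right)}{2}}}{8}
  F(ω) = 2πi·ΣRes = - \frac{9 \sqrt{2} i \pi \left(i \left(1 - i\right) e^{\frac{\sqrt{2} \omega \left(1 - i\right)}{2}} - \left(1 - i\right) e^{\frac{\sqrt{2} \omega \left(1 + i\right)}{2}}\right)}{4} = 9 \pi e^{\frac{\sqrt{2} \omega}{2}} \cos{\left(\frac{\sqrt{2} \omega}{2} + \frac{\pi}{4} \right)}

Both cases combine into a single formula in |ω|:

F(ω) = 9 \pi e^{- \frac{\sqrt{2} \left|{\omega}\right|}{2}} \sin{\left(\frac{\sqrt{2} \left|{\omega}\right|}{2} + \frac{\pi}{4} \right)}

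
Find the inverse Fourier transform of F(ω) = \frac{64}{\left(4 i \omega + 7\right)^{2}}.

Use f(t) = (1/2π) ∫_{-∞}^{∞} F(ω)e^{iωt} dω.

f(t) = 4 t e^{- \frac{7 t}{4}} u\left(t\right)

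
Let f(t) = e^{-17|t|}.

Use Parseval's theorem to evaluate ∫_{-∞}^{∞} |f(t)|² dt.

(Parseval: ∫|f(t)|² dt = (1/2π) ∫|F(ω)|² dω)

∫|f(t)|² dt = \frac{1}{17}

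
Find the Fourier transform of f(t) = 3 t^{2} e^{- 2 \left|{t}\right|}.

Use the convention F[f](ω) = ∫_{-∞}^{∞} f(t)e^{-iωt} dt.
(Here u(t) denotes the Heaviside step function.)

F(ω) = \frac{24 \left(4 - 3 \omega^{2}\right)}{\left(\omega^{2} + 4\right)^{3}}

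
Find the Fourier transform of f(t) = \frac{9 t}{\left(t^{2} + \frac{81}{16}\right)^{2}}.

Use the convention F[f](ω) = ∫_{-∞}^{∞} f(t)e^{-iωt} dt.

F(ω) = - 2 i \pi \omega e^{- \frac{9 \left|{\omega}\right|}{4}}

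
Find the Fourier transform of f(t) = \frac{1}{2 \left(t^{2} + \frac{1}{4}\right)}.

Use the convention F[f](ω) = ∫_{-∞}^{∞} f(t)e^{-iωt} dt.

F(ω) = \pi e^{- \frac{\left|{\omega}\right|}{2}}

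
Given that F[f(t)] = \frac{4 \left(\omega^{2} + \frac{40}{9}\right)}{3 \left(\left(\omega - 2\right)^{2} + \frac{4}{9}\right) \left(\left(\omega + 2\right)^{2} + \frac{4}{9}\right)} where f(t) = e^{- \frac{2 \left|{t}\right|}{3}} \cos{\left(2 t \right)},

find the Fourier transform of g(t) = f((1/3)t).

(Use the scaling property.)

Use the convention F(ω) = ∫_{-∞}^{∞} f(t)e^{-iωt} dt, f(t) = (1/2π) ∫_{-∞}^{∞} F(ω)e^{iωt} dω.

F[g](ω) = \frac{36 \left(81 \omega^{2} + 40\right)}{6561 \omega^{4} - 5184 \omega^{2} + 1600}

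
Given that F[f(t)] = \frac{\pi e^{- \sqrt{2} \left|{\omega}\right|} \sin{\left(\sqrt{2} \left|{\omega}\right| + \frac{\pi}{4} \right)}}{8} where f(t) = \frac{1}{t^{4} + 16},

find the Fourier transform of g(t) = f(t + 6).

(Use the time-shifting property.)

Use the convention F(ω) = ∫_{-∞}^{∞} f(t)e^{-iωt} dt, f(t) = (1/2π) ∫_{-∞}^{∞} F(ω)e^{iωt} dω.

F[g](ω) = \frac{\pi e^{6 i \omega - \sqrt{2} \left|{\omega}\right|} \sin{\left(\sqrt{2} \left|{\omega}\right| + \frac{\pi}{4} \right)}}{8}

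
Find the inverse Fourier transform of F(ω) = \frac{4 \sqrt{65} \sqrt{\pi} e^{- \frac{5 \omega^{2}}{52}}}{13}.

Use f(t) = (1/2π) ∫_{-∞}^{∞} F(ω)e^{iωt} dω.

f(t) = 4 e^{- \frac{13 t^{2}}{5}}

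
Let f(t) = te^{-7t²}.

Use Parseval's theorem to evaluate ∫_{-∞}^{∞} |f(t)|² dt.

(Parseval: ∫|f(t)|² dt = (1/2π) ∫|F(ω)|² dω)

∫|f(t)|² dt = \frac{\sqrt{14} \sqrt{\pi}}{392}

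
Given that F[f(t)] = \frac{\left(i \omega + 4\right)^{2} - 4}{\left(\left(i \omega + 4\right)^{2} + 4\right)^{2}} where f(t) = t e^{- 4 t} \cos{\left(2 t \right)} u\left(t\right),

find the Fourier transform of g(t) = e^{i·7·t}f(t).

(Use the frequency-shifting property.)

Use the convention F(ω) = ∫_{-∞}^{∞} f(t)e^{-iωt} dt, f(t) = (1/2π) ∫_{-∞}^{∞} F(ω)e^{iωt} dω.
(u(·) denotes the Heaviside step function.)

F[g](ω) = \frac{\left(i \left(\omega - 7\right) + 4\right)^{2} - 4}{\left(\left(i \left(\omega - 7\right) + 4\right)^{2} + 4\right)^{2}}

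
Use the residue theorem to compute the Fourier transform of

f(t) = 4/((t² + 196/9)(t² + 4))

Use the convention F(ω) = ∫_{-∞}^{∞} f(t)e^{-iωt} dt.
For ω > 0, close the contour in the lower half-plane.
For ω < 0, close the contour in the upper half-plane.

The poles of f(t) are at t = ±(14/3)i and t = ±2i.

Let g(z) = f(z)e^{-iωz}; for large |z| the factor e^{-iωz} decays in the lower half-plane when ω > 0 and in the upper half-plane when ω < 0.

Case ω > 0 (lower half-plane, clockwise contour ⇒ F(ω) = -2πi·ΣRes):
  Res_{z = - \frac{14 i}{3}} g(z) = - \frac{27 i e^{- \frac{14 \omega}{3}}}{1120}
  Res_{z = - 2 i} g(z) = \frac{9 i e^{- 2 \omega}}{160}
  F(ω) = -2πi·ΣRes = \frac{9 \pi e^{- 2 \omega}}{80} - \frac{27 \pi e^{- \frac{14 \omega}{3}}}{560}

Case ω < 0 (upper half-plane, counterclockwise contour ⇒ F(ω) = +2πi·ΣRes):
  Res_{z = \frac{14 i}{3}} g(z) = \frac{27 i e^{\frac{14 \omega}{3}}}{1120}
  Res_{z = 2 i} g(z) = - \frac{9 i e^{2 \omega}}{160}
  F(ω) = 2πi·ΣRes = \frac{9 \pi \left(- 3 e^{\frac{14 \omega}{3}} + 7 e^{2 \omega}\right)}{560}

Both cases combine into a single formula in |ω|:

F(ω) = \frac{9 \pi e^{- 2 \left|{\omega}\right|}}{80} - \frac{27 \pi e^{- \frac{14 \left|{\omega}\right|}{3}}}{560}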